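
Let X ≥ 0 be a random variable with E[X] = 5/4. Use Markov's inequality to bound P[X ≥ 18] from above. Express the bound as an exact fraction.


μ = E[X] = 5/4, a = 18.
Markov: P[X ≥ 18] ≤ μ/a = (5/4)/18 = 5/72.
Numerically: ≈ 0.069444.
(Since a = 18 > μ = 1.250000, the bound 5/72 is < 1 and informative.)

P[X ≥ 18] ≤ 5/72 ≈ 0.069444.


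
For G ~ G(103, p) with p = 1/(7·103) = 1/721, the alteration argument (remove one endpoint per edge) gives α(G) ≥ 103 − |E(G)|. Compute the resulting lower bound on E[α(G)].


E[|E(G)|] = C(103, 2)·p = 5253 · (1/721) = 51/7.
E[α(G)] ≥ n − E[|E(G)|] = 103 − 51/7 = 670/7.
Numerically: ≈ 95.714.
(This is only a lower bound; the true E[α(G)] may be larger.)

E[α(G)] ≥ 670/7 ≈ 95.714.


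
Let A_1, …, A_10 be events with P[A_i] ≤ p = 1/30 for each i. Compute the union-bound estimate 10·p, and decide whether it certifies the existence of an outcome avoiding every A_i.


Union bound: P[∪_{i=1}^{10} A_i] ≤ Σ_i P[A_i] ≤ 10·p = 10·(1/30) = 1/3.
Numerically: 1/3 ≈ 0.333333.
Is 1/3 < 1? YES.
Since P[∪ A_i] ≤ 1/3 < 1, the complement has P[∩ A_i^c] ≥ 1 − 1/3 = 2/3 > 0, so some outcome avoids every A_i.

10·p = 1/3 ≈ 0.333333; existence CERTIFIED by the union bound.


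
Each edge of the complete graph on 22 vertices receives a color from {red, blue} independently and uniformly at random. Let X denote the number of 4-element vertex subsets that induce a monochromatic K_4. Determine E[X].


Let X = Σ_S X_S over the C(22, 4) = 7315 subsets S of size 4, where X_S = 1 if the K_4 on S is monochromatic.
For a fixed S, the K_4 on S has C(4, 2) = 6 edges. P[all 6 edges red] = (1/2)^6, and likewise for blue, so P[monochromatic] = 2·(1/2)^6 = 2^{1 − 6} = 1/32.
By linearity: E[X] = C(22, 4) · 2^{1 − 6} = 7315 · 1/32 = 7315/32.
Numerically: E[X] ≈ 228.593750.

E[X] = C(22,4)·2^(1−C(4,2)) = 7315/32 ≈ 228.593750.


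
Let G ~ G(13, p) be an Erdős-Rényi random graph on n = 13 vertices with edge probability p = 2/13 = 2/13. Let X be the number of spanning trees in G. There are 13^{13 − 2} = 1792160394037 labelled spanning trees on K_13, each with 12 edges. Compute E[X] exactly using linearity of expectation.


K_13 has 13^{13 − 2} = 1792160394037 labelled spanning trees.
For each such spanning tree H, let X_H = 1 if all 12 edges of H are present in G. Then P[X_H = 1] = p^{12} = (2/13)^{12} = 4096/23298085122481.
By linearity of expectation: E[X] = Σ_H E[X_H] = 1792160394037 · p^{12} = 1792160394037 · 4096/23298085122481 = 4096/13.
Numerically: E[X] ≈ 315.1.

E[X] = 1792160394037 · (2/13)^{12} = 4096/13 ≈ 315.1.


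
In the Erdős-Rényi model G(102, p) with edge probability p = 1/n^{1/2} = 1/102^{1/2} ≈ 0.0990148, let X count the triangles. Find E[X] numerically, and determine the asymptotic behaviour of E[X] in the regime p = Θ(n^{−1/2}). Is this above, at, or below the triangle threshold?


Number of potential triangles: C(102, 3) = 171700.
Each occurs with probability p³ ≈ (0.0990148)³ ≈ 9.70732885e-04.
By linearity: E[X] = C(102, 3)·p³ ≈ 171700 · 9.70732885e-04 ≈ 166.674836.
Since α = 1/2 < 1, p = c/n^{1/2} ≫ 1/n is above the triangle threshold p ~ 1/n. Asymptotically E[X] ~ (c³/6)·n^{3(1−α)} = (1³/6)·n^{1.5} → ∞; triangles are abundant w.h.p.

E[X] ≈ 166.674836; in regime p = Θ(1/n^{1/2}) E[X] diverges (above the triangle threshold p ~ 1/n).


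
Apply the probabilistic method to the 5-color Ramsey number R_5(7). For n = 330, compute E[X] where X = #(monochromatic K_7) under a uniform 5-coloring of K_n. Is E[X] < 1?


E[X] = C(330, 7) · 5^{1 − 21} = 79313455049400 · 5^{−20} = 79313455049400/95367431640625.
As a reduced fraction: E[X] = 3172538201976/3814697265625 ≈ 0.8317.
Is E[X] < 1? YES.
Since E[X] < 1, there exists a 5-coloring of K_{330} with no monochromatic K_7; hence R_5(7) > 330.

E[X] = 3172538201976/3814697265625 ≈ 0.8317; E[X] < 1, so R_5(7) > 330.


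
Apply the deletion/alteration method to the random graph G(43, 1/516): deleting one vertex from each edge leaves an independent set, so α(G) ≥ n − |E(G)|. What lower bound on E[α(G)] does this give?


E[|E(G)|] = C(43, 2)·p = 903 · (1/516) = 7/4.
E[α(G)] ≥ n − E[|E(G)|] = 43 − 7/4 = 165/4.
Numerically: ≈ 41.25000.
(This is only a lower bound; the true E[α(G)] may be larger.)

E[α(G)] ≥ 165/4 ≈ 41.25000.


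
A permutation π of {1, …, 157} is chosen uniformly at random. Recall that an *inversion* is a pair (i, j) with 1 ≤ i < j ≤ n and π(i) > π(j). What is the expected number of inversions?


Write X = Σ X_I over the C(157, 2) = 12246 pairs i < j, with X_I the indicator of one inversion.
There are 12246 indicators.
For each fixed pair i < j, the values π(i) and π(j) are two distinct elements of {1, …, 157} in uniformly random order; by symmetry P[π(i) > π(j)] = 1/2.
By linearity: E[X] = 12246 · (1/2) = C(157, 2) · (1/2) = 12246/2 = 6123 ≈ 6123.000000.

E[X] = 6123 = 6123.000000.


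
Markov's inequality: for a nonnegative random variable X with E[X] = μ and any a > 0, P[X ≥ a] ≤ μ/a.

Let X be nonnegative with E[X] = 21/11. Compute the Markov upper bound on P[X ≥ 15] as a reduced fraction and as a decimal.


μ = E[X] = 21/11, a = 15.
Markov: P[X ≥ 15] ≤ μ/a = (21/11)/15 = 7/55.
Numerically: ≈ 0.127.
(Since a = 15 > μ = 1.909, the bound 7/55 is < 1 and informative.)

P[X ≥ 15] ≤ 7/55 ≈ 0.127.


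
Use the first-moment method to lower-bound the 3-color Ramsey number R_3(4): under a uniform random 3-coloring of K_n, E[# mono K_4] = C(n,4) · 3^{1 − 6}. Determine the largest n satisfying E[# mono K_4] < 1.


We need C(n, 4) · 3^{1 − 6} < 1, i.e. C(n, 4) < 3^{6 − 1} = 243.
Check values of n near the boundary:
  n = 8: C(8, 4) = 70; 70 < 243? YES
  n = 9: C(9, 4) = 126; 126 < 243? YES
  n = 10: C(10, 4) = 210; 210 < 243? YES
  n = 11: C(11, 4) = 330; 330 < 243? NO
The largest n with C(n, 4) < 243 is n = 10 (where E[X] = 70/81 ≈ 0.864). Hence R_3(4) > 10, i.e. R_3(4) ≥ 11.

Largest n = 10; hence R_3(4) > 10.


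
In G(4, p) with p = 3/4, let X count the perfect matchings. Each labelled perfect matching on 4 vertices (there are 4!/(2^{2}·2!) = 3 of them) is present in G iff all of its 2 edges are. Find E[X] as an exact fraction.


K_4 has 4!/(2^{2}·2!) = 3 labelled perfect matchings.
For each such perfect matching H, let X_H = 1 if all 2 edges of H are present in G. Then P[X_H = 1] = p^{2} = (3/4)^{2} = 9/16.
By linearity: E[X] = Σ_H E[X_H] = 3 · p^{2} = 3 · 9/16 = 27/16.
Numerically: E[X] ≈ 1.69.

E[X] = 3 · (3/4)^{2} = 27/16 ≈ 1.69.


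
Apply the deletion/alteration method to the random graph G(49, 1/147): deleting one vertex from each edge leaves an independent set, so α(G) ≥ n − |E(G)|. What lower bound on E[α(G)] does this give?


E[|E(G)|] = C(49, 2)·p = 1176 · (1/147) = 8.
E[α(G)] ≥ n − E[|E(G)|] = 49 − 8 = 41.
Numerically: ≈ 41.0000.
(This is only a lower bound; the true E[α(G)] may be larger.)

E[α(G)] ≥ 41 ≈ 41.0000.


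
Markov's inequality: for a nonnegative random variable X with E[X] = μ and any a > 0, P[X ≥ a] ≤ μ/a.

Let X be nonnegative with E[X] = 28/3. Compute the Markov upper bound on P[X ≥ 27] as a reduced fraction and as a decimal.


μ = E[X] = 28/3, a = 27.
Markov: P[X ≥ 27] ≤ μ/a = (28/3)/27 = 28/81.
Numerically: ≈ 0.34568.
(Since a = 27 > μ = 9.33333, the bound 28/81 is < 1 and informative.)

P[X ≥ 27] ≤ 28/81 ≈ 0.34568.


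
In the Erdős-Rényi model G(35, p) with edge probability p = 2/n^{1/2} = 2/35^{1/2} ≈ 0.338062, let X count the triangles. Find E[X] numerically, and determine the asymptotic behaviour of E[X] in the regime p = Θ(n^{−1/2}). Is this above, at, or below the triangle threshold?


Number of potential triangles: C(35, 3) = 6545.
Each occurs with probability p³ ≈ (0.338062)³ ≈ 3.86356231e-02.
By linearity: E[X] = C(35, 3)·p³ ≈ 6545 · 3.86356231e-02 ≈ 252.870153.
Since α = 1/2 < 1, p = c/n^{1/2} ≫ 1/n is above the triangle threshold p ~ 1/n. Asymptotically E[X] ~ (c³/6)·n^{3(1−α)} = (2³/6)·n^{1.5} → ∞; triangles are abundant w.h.p.

E[X] ≈ 252.870153; in regime p = Θ(1/n^{1/2}) E[X] diverges (above the triangle threshold p ~ 1/n).


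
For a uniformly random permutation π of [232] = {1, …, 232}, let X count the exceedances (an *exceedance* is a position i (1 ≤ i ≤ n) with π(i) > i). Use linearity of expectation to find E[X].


Write X = Σ_{i=1}^{232} X_i, where X_i = 1_{π(i) > i}.
For each fixed i, π(i) is uniform over {1, …, 232} (marginal of a uniform permutation), so P[π(i) > i] = (n − i)/n. Summing: Σ_{i=1}^{232} (n − i)/n = (0 + 1 + … + 231)/232 = 232(232 − 1)/(2·232) = (232 − 1)/2.
Hence E[X] = Σ_{i=1}^{232} (232 − i)/232 = 231/2 ≈ 115.500000.

E[X] = 231/2 = 115.500000.


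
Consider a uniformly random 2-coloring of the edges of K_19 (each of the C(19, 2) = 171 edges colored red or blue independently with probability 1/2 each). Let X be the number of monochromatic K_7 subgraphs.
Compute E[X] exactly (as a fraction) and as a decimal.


Let X = Σ_S X_S over the C(19, 7) = 50388 subsets S of size 7, where X_S = 1 if the K_7 on S is monochromatic.
For a fixed S, the K_7 on S has C(7, 2) = 21 edges. P[all 21 edges red] = (1/2)^21, and likewise for blue, so P[monochromatic] = 2·(1/2)^21 = 2^{1 − 21} = 1/1048576.
By linearity of expectation: E[X] = C(19, 7) · 2^{1 − 21} = 50388 · 1/1048576 = 12597/262144.
Numerically: E[X] ≈ 0.048054.

E[X] = C(19,7)·2^(1−C(7,2)) = 12597/262144 ≈ 0.048054.


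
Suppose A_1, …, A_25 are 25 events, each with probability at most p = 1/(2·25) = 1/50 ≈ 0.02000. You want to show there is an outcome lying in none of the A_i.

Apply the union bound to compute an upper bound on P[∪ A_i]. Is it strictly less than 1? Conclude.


Union bound: P[∪_{i=1}^{25} A_i] ≤ Σ_i P[A_i] ≤ 25·p = 25·(1/50) = 1/2.
Numerically: 1/2 ≈ 0.50000.
Is 1/2 < 1? YES.
Since P[∪ A_i] ≤ 1/2 < 1, the complement has P[∩ A_i^c] ≥ 1 − 1/2 = 1/2 > 0, so some outcome avoids every A_i.

25·p = 1/2 ≈ 0.50000; existence CERTIFIED by the union bound.


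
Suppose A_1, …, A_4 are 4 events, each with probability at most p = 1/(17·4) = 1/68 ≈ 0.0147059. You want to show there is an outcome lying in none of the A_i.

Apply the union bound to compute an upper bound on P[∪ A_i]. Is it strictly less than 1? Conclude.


Union bound: P[∪_{i=1}^{4} A_i] ≤ Σ_i P[A_i] ≤ 4·p = 4·(1/68) = 1/17.
Numerically: 1/17 ≈ 0.0588235.
Is 1/17 < 1? YES.
Since P[∪ A_i] ≤ 1/17 < 1, the complement has P[∩ A_i^c] ≥ 1 − 1/17 = 16/17 > 0, so some outcome avoids every A_i.

4·p = 1/17 ≈ 0.0588235; existence CERTIFIED by the union bound.


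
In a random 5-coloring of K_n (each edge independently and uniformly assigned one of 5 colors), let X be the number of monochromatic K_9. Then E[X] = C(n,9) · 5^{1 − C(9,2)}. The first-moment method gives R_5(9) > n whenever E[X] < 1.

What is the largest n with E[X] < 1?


We need C(n, 9) · 5^{1 − 36} < 1, i.e. C(n, 9) < 5^{36 − 1} = 2910383045673370361328125.
Check values of n near the boundary:
  n = 2168: C(2168, 9) = 2867804175977929537095120; 2867804175977929537095120 < 2910383045673370361328125? YES
  n = 2169: C(2169, 9) = 2879753360044504243499683; 2879753360044504243499683 < 2910383045673370361328125? YES
  n = 2170: C(2170, 9) = 2891746779868845075610510; 2891746779868845075610510 < 2910383045673370361328125? YES
  n = 2171: C(2171, 9) = 2903784578674959601827205; 2903784578674959601827205 < 2910383045673370361328125? YES
  n = 2172: C(2172, 9) = 2915866900084148060642020; 2915866900084148060642020 < 2910383045673370361328125? NO
  n = 2173: C(2173, 9) = 2927993888115921319674265; 2927993888115921319674265 < 2910383045673370361328125? NO
  n = 2174: C(2174, 9) = 2940165687188920530702934; 2940165687188920530702934 < 2910383045673370361328125? NO
The largest n with C(n, 9) < 2910383045673370361328125 is n = 2171 (where E[X] = 580756915734991920365441/582076609134674072265625 ≈ 0.997733). Hence R_5(9) > 2171, i.e. R_5(9) ≥ 2172.

Largest n = 2171; hence R_5(9) > 2171.


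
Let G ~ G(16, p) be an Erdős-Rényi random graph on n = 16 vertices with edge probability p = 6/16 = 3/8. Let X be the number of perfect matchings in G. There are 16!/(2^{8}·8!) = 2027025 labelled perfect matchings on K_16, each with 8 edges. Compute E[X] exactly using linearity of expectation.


K_16 has 16!/(2^{8}·8!) = 2027025 labelled perfect matchings.
For each such perfect matching H, let X_H = 1 if all 8 edges of H are present in G. Then P[X_H = 1] = p^{8} = (3/8)^{8} = 6561/16777216.
Summing the indicators: E[X] = Σ_H E[X_H] = 2027025 · p^{8} = 2027025 · 6561/16777216 = 13299311025/16777216.
Numerically: E[X] ≈ 792.701.

E[X] = 2027025 · (3/8)^{8} = 13299311025/16777216 ≈ 792.701.


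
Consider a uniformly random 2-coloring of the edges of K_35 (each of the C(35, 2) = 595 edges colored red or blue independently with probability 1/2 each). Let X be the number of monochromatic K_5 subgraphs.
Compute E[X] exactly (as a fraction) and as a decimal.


Let X = Σ_S X_S over the C(35, 5) = 324632 subsets S of size 5, where X_S = 1 if the K_5 on S is monochromatic.
For a fixed S, the K_5 on S has C(5, 2) = 10 edges. P[all 10 edges red] = (1/2)^10, and likewise for blue, so P[monochromatic] = 2·(1/2)^10 = 2^{1 − 10} = 1/512.
Summing: E[X] = C(35, 5) · 2^{1 − 10} = 324632 · 1/512 = 40579/64.
Numerically: E[X] ≈ 634.0469.

E[X] = C(35,5)·2^(1−C(5,2)) = 40579/64 ≈ 634.0469.


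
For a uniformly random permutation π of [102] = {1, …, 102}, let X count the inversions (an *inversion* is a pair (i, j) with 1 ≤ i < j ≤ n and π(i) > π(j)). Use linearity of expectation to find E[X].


Write X = Σ X_I over the C(102, 2) = 5151 pairs i < j, with X_I the indicator of one inversion.
There are 5151 indicators.
For each fixed pair i < j, the values π(i) and π(j) are two distinct elements of {1, …, 102} in uniformly random order; by symmetry P[π(i) > π(j)] = 1/2.
By linearity: E[X] = 5151 · (1/2) = C(102, 2) · (1/2) = 5151/2 = 5151/2 ≈ 2575.500000.

E[X] = 5151/2 = 2575.500000.


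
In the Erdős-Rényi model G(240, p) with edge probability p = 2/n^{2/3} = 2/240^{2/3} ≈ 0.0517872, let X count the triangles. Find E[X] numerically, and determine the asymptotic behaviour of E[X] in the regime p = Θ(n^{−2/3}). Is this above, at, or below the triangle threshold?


Number of potential triangles: C(240, 3) = 2275280.
Each occurs with probability p³ ≈ (0.0517872)³ ≈ 1.38888889e-04.
By linearity: E[X] = C(240, 3)·p³ ≈ 2275280 · 1.38888889e-04 ≈ 316.011111.
Since α = 2/3 < 1, p = c/n^{2/3} ≫ 1/n is above the triangle threshold p ~ 1/n. Asymptotically E[X] ~ (c³/6)·n^{3(1−α)} = (2³/6)·n^{1} → ∞; triangles are abundant w.h.p.

E[X] ≈ 316.011111; in regime p = Θ(1/n^{2/3}) E[X] diverges (above the triangle threshold p ~ 1/n).


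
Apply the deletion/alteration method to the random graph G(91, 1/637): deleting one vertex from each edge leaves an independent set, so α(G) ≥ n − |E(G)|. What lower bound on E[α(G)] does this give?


E[|E(G)|] = C(91, 2)·p = 4095 · (1/637) = 45/7.
E[α(G)] ≥ n − E[|E(G)|] = 91 − 45/7 = 592/7.
Numerically: ≈ 84.571.
(This is only a lower bound; the true E[α(G)] may be larger.)

E[α(G)] ≥ 592/7 ≈ 84.571.


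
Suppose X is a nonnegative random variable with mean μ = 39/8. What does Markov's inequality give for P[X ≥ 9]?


μ = E[X] = 39/8, a = 9.
Markov: P[X ≥ 9] ≤ μ/a = (39/8)/9 = 13/24.
Numerically: ≈ 0.54167.
(Since a = 9 > μ = 4.87500, the bound 13/24 is < 1 and informative.)

P[X ≥ 9] ≤ 13/24 ≈ 0.54167.


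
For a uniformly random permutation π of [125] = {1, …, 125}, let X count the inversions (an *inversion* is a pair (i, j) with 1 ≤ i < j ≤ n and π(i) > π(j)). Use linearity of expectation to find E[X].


Write X = Σ X_I over the C(125, 2) = 7750 pairs i < j, with X_I the indicator of one inversion.
There are 7750 indicators.
For each fixed pair i < j, the values π(i) and π(j) are two distinct elements of {1, …, 125} in uniformly random order; by symmetry P[π(i) > π(j)] = 1/2.
By linearity: E[X] = 7750 · (1/2) = C(125, 2) · (1/2) = 7750/2 = 3875 ≈ 3875.0000.

E[X] = 3875 = 3875.0000.


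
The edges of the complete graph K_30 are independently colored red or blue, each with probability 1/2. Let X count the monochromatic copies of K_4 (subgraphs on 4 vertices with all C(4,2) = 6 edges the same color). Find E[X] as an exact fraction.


Let X = Σ_S X_S over the C(30, 4) = 27405 subsets S of size 4, where X_S = 1 if the K_4 on S is monochromatic.
For a fixed S, the K_4 on S has C(4, 2) = 6 edges. P[all 6 edges red] = (1/2)^6, and likewise for blue, so P[monochromatic] = 2·(1/2)^6 = 2^{1 − 6} = 1/32.
By linearity of expectation: E[X] = C(30, 4) · 2^{1 − 6} = 27405 · 1/32 = 27405/32.
Numerically: E[X] ≈ 856.40625.

E[X] = C(30,4)·2^(1−C(4,2)) = 27405/32 ≈ 856.40625.


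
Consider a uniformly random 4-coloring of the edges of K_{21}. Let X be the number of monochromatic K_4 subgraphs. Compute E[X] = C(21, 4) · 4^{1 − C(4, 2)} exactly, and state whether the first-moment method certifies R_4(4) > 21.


E[X] = C(21, 4) · 4^{1 − 6} = 5985 · 4^{−5} = 5985/1024.
As a reduced fraction: E[X] = 5985/1024 ≈ 5.8447.
Is E[X] < 1? NO.
Since E[X] ≥ 1, the first-moment bound is inconclusive at n = 21; it does NOT by itself certify R_4(4) > 21.

E[X] = 5985/1024 ≈ 5.8447; E[X] ≥ 1; first-moment method inconclusive here.


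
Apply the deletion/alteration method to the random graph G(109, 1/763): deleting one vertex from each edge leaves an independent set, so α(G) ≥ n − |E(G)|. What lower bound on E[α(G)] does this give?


E[|E(G)|] = C(109, 2)·p = 5886 · (1/763) = 54/7.
E[α(G)] ≥ n − E[|E(G)|] = 109 − 54/7 = 709/7.
Numerically: ≈ 101.286.
(This is only a lower bound; the true E[α(G)] may be larger.)

E[α(G)] ≥ 709/7 ≈ 101.286.


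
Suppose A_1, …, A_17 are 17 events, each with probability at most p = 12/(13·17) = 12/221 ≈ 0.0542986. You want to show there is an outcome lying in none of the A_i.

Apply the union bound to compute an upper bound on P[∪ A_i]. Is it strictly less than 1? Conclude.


Union bound: P[∪_{i=1}^{17} A_i] ≤ Σ_i P[A_i] ≤ 17·p = 17·(12/221) = 12/13.
Numerically: 12/13 ≈ 0.9230769.
Is 12/13 < 1? YES.
Since P[∪ A_i] ≤ 12/13 < 1, the complement has P[∩ A_i^c] ≥ 1 − 12/13 = 1/13 > 0, so some outcome avoids every A_i.

17·p = 12/13 ≈ 0.9230769; existence CERTIFIED by the union bound.


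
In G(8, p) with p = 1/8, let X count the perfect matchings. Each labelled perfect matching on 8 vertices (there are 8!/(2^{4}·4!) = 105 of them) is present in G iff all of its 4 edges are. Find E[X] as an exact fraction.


K_8 has 8!/(2^{4}·4!) = 105 labelled perfect matchings.
For each such perfect matching H, let X_H = 1 if all 4 edges of H are present in G. Then P[X_H = 1] = p^{4} = (1/8)^{4} = 1/4096.
By linearity: E[X] = Σ_H E[X_H] = 105 · p^{4} = 105 · 1/4096 = 105/4096.
Numerically: E[X] ≈ 0.0256348.

E[X] = 105 · (1/8)^{4} = 105/4096 ≈ 0.0256348.


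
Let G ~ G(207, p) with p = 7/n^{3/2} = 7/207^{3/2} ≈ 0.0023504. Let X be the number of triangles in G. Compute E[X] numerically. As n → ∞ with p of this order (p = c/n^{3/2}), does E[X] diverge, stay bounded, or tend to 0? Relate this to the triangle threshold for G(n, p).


Number of potential triangles: C(207, 3) = 1456935.
Each occurs with probability p³ ≈ (0.0023504)³ ≈ 1.29845698e-08.
By linearity: E[X] = C(207, 3)·p³ ≈ 1456935 · 1.29845698e-08 ≈ 0.018918.
Since α = 3/2 > 1, p = c/n^{3/2} = o(1/n) is below the triangle threshold p ~ 1/n. Asymptotically E[X] ~ (c³/6)·n^{3(1−α)} = (7³/6)·n^{-1.5} → 0, so by Markov's inequality G has no triangles w.h.p.

E[X] ≈ 0.018918; in regime p = Θ(1/n^{3/2}) E[X] tends to 0 (below the triangle threshold p ~ 1/n).


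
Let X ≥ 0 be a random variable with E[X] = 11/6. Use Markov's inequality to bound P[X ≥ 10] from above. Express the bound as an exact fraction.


μ = E[X] = 11/6, a = 10.
Markov: P[X ≥ 10] ≤ μ/a = (11/6)/10 = 11/60.
Numerically: ≈ 0.18333.
(Since a = 10 > μ = 1.83333, the bound 11/60 is < 1 and informative.)

P[X ≥ 10] ≤ 11/60 ≈ 0.18333.


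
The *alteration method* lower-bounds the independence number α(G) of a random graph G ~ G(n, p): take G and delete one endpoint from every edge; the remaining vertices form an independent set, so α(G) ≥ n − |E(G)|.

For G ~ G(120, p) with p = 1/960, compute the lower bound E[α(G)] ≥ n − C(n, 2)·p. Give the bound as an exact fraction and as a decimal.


E[|E(G)|] = C(120, 2)·p = 7140 · (1/960) = 119/16.
E[α(G)] ≥ n − E[|E(G)|] = 120 − 119/16 = 1801/16.
Numerically: ≈ 112.5625.
(This is only a lower bound; the true E[α(G)] may be larger.)

E[α(G)] ≥ 1801/16 ≈ 112.5625.


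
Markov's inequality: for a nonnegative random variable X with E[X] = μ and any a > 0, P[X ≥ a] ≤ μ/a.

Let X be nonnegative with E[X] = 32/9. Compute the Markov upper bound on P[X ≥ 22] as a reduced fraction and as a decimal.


μ = E[X] = 32/9, a = 22.
Markov: P[X ≥ 22] ≤ μ/a = (32/9)/22 = 16/99.
Numerically: ≈ 0.162.
(Since a = 22 > μ = 3.556, the bound 16/99 is < 1 and informative.)

P[X ≥ 22] ≤ 16/99 ≈ 0.162.


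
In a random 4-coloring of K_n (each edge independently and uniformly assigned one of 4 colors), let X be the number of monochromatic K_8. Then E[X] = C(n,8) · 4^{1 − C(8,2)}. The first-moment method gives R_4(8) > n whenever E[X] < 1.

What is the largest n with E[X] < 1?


We need C(n, 8) · 4^{1 − 28} < 1, i.e. C(n, 8) < 4^{28 − 1} = 18014398509481984.
Check values of n near the boundary:
  n = 407: C(407, 8) = 17424959239309050; 17424959239309050 < 18014398509481984? YES
  n = 408: C(408, 8) = 17773458424095231; 17773458424095231 < 18014398509481984? YES
  n = 409: C(409, 8) = 18128041135797879; 18128041135797879 < 18014398509481984? NO
  n = 410: C(410, 8) = 18488798173326195; 18488798173326195 < 18014398509481984? NO
The largest n with C(n, 8) < 18014398509481984 is n = 408 (where E[X] = 17773458424095231/18014398509481984 ≈ 0.986625). Hence R_4(8) > 408, i.e. R_4(8) ≥ 409.

Largest n = 408; hence R_4(8) > 408.


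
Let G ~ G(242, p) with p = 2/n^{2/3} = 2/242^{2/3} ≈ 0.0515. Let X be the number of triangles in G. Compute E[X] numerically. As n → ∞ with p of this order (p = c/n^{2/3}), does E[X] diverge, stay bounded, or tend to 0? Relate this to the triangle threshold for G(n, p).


Number of potential triangles: C(242, 3) = 2332880.
Each occurs with probability p³ ≈ (0.0515)³ ≈ 1.366027e-04.
By linearity: E[X] = C(242, 3)·p³ ≈ 2332880 · 1.366027e-04 ≈ 318.6777.
Since α = 2/3 < 1, p = c/n^{2/3} ≫ 1/n is above the triangle threshold p ~ 1/n. Asymptotically E[X] ~ (c³/6)·n^{3(1−α)} = (2³/6)·n^{1} → ∞; triangles are abundant w.h.p.

E[X] ≈ 318.6777; in regime p = Θ(1/n^{2/3}) E[X] diverges (above the triangle threshold p ~ 1/n).


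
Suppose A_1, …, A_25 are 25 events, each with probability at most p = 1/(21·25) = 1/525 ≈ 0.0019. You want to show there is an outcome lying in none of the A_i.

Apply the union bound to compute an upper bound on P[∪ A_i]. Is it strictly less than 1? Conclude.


Union bound: P[∪_{i=1}^{25} A_i] ≤ Σ_i P[A_i] ≤ 25·p = 25·(1/525) = 1/21.
Numerically: 1/21 ≈ 0.0476.
Is 1/21 < 1? YES.
Since P[∪ A_i] ≤ 1/21 < 1, the complement has P[∩ A_i^c] ≥ 1 − 1/21 = 20/21 > 0, so some outcome avoids every A_i.

25·p = 1/21 ≈ 0.0476; existence CERTIFIED by the union bound.


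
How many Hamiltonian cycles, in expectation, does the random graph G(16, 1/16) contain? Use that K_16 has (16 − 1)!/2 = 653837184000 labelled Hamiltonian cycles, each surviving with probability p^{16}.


K_16 has (16 − 1)!/2 = 653837184000 labelled Hamiltonian cycles.
For each such Hamiltonian cycle H, let X_H = 1 if all 16 edges of H are present in G. Then P[X_H = 1] = p^{16} = (1/16)^{16} = 1/18446744073709551616.
By linearity: E[X] = Σ_H E[X_H] = 653837184000 · p^{16} = 653837184000 · 1/18446744073709551616 = 638512875/18014398509481984.
Numerically: E[X] ≈ 3.544e-08.

E[X] = 653837184000 · (1/16)^{16} = 638512875/18014398509481984 ≈ 3.544e-08.


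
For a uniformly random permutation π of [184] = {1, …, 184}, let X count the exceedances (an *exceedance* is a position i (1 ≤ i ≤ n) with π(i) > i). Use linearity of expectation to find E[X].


Write X = Σ_{i=1}^{184} X_i, where X_i = 1_{π(i) > i}.
For each fixed i, π(i) is uniform over {1, …, 184} (marginal of a uniform permutation), so P[π(i) > i] = (n − i)/n. Summing: Σ_{i=1}^{184} (n − i)/n = (0 + 1 + … + 183)/184 = 184(184 − 1)/(2·184) = (184 − 1)/2.
Hence E[X] = Σ_{i=1}^{184} (184 − i)/184 = 183/2 ≈ 91.500000.

E[X] = 183/2 = 91.500000.


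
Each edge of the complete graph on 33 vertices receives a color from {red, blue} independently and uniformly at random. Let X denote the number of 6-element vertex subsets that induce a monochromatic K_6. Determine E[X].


Let X = Σ_S X_S over the C(33, 6) = 1107568 subsets S of size 6, where X_S = 1 if the K_6 on S is monochromatic.
For a fixed S, the K_6 on S has C(6, 2) = 15 edges. P[all 15 edges red] = (1/2)^15, and likewise for blue, so P[monochromatic] = 2·(1/2)^15 = 2^{1 − 15} = 1/16384.
Summing: E[X] = C(33, 6) · 2^{1 − 15} = 1107568 · 1/16384 = 69223/1024.
Numerically: E[X] ≈ 67.601.

E[X] = C(33,6)·2^(1−C(6,2)) = 69223/1024 ≈ 67.601.


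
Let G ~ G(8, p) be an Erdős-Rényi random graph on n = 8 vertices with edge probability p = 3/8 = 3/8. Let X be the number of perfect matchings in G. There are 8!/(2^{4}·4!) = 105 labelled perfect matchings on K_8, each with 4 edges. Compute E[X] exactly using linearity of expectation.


K_8 has 8!/(2^{4}·4!) = 105 labelled perfect matchings.
For each such perfect matching H, let X_H = 1 if all 4 edges of H are present in G. Then P[X_H = 1] = p^{4} = (3/8)^{4} = 81/4096.
By linearity of expectation: E[X] = Σ_H E[X_H] = 105 · p^{4} = 105 · 81/4096 = 8505/4096.
Numerically: E[X] ≈ 2.0764.

E[X] = 105 · (3/8)^{4} = 8505/4096 ≈ 2.0764.


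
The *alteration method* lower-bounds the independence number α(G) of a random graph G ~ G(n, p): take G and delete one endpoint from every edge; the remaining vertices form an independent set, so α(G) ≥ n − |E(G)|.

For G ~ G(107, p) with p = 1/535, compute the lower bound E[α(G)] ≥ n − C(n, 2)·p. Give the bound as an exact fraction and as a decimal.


E[|E(G)|] = C(107, 2)·p = 5671 · (1/535) = 53/5.
E[α(G)] ≥ n − E[|E(G)|] = 107 − 53/5 = 482/5.
Numerically: ≈ 96.4000.
(This is only a lower bound; the true E[α(G)] may be larger.)

E[α(G)] ≥ 482/5 ≈ 96.4000.


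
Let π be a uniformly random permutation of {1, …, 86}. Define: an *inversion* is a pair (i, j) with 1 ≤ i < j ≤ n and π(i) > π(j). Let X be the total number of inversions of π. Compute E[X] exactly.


Write X = Σ X_I over the C(86, 2) = 3655 pairs i < j, with X_I the indicator of one inversion.
There are 3655 indicators.
For each fixed pair i < j, the values π(i) and π(j) are two distinct elements of {1, …, 86} in uniformly random order; by symmetry P[π(i) > π(j)] = 1/2.
By linearity: E[X] = 3655 · (1/2) = C(86, 2) · (1/2) = 3655/2 = 3655/2 ≈ 1827.5000.

E[X] = 3655/2 = 1827.5000.


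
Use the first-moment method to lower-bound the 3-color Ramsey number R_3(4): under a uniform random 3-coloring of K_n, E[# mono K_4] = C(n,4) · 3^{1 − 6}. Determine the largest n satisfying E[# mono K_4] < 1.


We need C(n, 4) · 3^{1 − 6} < 1, i.e. C(n, 4) < 3^{6 − 1} = 243.
Check values of n near the boundary:
  n = 8: C(8, 4) = 70; 70 < 243? YES
  n = 9: C(9, 4) = 126; 126 < 243? YES
  n = 10: C(10, 4) = 210; 210 < 243? YES
  n = 11: C(11, 4) = 330; 330 < 243? NO
  n = 12: C(12, 4) = 495; 495 < 243? NO
  n = 13: C(13, 4) = 715; 715 < 243? NO
The largest n with C(n, 4) < 243 is n = 10 (where E[X] = 70/81 ≈ 0.8642). Hence R_3(4) > 10, i.e. R_3(4) ≥ 11.

Largest n = 10; hence R_3(4) > 10.


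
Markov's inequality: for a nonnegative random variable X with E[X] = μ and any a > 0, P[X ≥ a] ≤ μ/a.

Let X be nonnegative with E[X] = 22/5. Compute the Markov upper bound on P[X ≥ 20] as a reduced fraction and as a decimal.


μ = E[X] = 22/5, a = 20.
Markov: P[X ≥ 20] ≤ μ/a = (22/5)/20 = 11/50.
Numerically: ≈ 0.220.
(Since a = 20 > μ = 4.400, the bound 11/50 is < 1 and informative.)

P[X ≥ 20] ≤ 11/50 ≈ 0.220.


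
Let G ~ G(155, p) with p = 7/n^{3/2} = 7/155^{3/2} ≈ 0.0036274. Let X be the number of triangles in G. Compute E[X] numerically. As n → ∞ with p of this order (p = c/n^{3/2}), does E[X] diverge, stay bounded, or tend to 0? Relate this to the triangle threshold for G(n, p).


Number of potential triangles: C(155, 3) = 608685.
Each occurs with probability p³ ≈ (0.0036274)³ ≈ 4.7731104e-08.
By linearity: E[X] = C(155, 3)·p³ ≈ 608685 · 4.7731104e-08 ≈ 0.02905.
Since α = 3/2 > 1, p = c/n^{3/2} = o(1/n) is below the triangle threshold p ~ 1/n. Asymptotically E[X] ~ (c³/6)·n^{3(1−α)} = (7³/6)·n^{-1.5} → 0, so by Markov's inequality G has no triangles w.h.p.

E[X] ≈ 0.02905; in regime p = Θ(1/n^{3/2}) E[X] tends to 0 (below the triangle threshold p ~ 1/n).


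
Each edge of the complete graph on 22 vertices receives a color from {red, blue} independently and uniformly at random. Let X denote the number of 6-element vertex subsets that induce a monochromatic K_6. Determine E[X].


Let X = Σ_S X_S over the C(22, 6) = 74613 subsets S of size 6, where X_S = 1 if the K_6 on S is monochromatic.
For a fixed S, the K_6 on S has C(6, 2) = 15 edges. P[all 15 edges red] = (1/2)^15, and likewise for blue, so P[monochromatic] = 2·(1/2)^15 = 2^{1 − 15} = 1/16384.
By linearity of expectation: E[X] = C(22, 6) · 2^{1 − 15} = 74613 · 1/16384 = 74613/16384.
Numerically: E[X] ≈ 4.55402.

E[X] = C(22,6)·2^(1−C(6,2)) = 74613/16384 ≈ 4.55402.


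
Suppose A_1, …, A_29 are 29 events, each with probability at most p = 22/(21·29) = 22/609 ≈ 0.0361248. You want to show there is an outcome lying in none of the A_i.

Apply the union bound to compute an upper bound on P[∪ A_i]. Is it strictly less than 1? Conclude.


Union bound: P[∪_{i=1}^{29} A_i] ≤ Σ_i P[A_i] ≤ 29·p = 29·(22/609) = 22/21.
Numerically: 22/21 ≈ 1.0476190.
Is 22/21 < 1? NO.
Since the bound 22/21 is ≥ 1, the union bound is uninformative here; it does NOT by itself certify existence.

29·p = 22/21 ≈ 1.0476190; existence NOT certified by the union bound.


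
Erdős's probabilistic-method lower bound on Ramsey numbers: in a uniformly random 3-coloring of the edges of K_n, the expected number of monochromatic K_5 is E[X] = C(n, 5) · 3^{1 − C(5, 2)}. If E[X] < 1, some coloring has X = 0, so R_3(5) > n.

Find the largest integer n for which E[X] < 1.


We need C(n, 5) · 3^{1 − 10} < 1, i.e. C(n, 5) < 3^{10 − 1} = 19683.
Check values of n near the boundary:
  n = 16: C(16, 5) = 4368; 4368 < 19683? YES
  n = 17: C(17, 5) = 6188; 6188 < 19683? YES
  n = 18: C(18, 5) = 8568; 8568 < 19683? YES
  n = 19: C(19, 5) = 11628; 11628 < 19683? YES
  n = 20: C(20, 5) = 15504; 15504 < 19683? YES
  n = 21: C(21, 5) = 20349; 20349 < 19683? NO
The largest n with C(n, 5) < 19683 is n = 20 (where E[X] = 5168/6561 ≈ 0.7876848). Hence R_3(5) > 20, i.e. R_3(5) ≥ 21.

Largest n = 20; hence R_3(5) > 20.


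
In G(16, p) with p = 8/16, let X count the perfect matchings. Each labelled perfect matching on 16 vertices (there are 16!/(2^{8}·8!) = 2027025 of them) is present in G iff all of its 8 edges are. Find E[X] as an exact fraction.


K_16 has 16!/(2^{8}·8!) = 2027025 labelled perfect matchings.
For each such perfect matching H, let X_H = 1 if all 8 edges of H are present in G. Then P[X_H = 1] = p^{8} = (1/2)^{8} = 1/256.
By linearity of expectation: E[X] = Σ_H E[X_H] = 2027025 · p^{8} = 2027025 · 1/256 = 2027025/256.
Numerically: E[X] ≈ 7918.1.

E[X] = 2027025 · (1/2)^{8} = 2027025/256 ≈ 7918.1.


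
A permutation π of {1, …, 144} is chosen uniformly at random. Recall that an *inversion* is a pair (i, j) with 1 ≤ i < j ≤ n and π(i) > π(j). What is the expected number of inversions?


Write X = Σ X_I over the C(144, 2) = 10296 pairs i < j, with X_I the indicator of one inversion.
There are 10296 indicators.
For each fixed pair i < j, the values π(i) and π(j) are two distinct elements of {1, …, 144} in uniformly random order; by symmetry P[π(i) > π(j)] = 1/2.
By linearity: E[X] = 10296 · (1/2) = C(144, 2) · (1/2) = 10296/2 = 5148 ≈ 5148.00000.

E[X] = 5148 = 5148.00000.


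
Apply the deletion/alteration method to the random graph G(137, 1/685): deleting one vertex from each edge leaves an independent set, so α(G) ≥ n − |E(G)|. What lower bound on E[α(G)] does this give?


E[|E(G)|] = C(137, 2)·p = 9316 · (1/685) = 68/5.
E[α(G)] ≥ n − E[|E(G)|] = 137 − 68/5 = 617/5.
Numerically: ≈ 123.4000.
(This is only a lower bound; the true E[α(G)] may be larger.)

E[α(G)] ≥ 617/5 ≈ 123.4000.


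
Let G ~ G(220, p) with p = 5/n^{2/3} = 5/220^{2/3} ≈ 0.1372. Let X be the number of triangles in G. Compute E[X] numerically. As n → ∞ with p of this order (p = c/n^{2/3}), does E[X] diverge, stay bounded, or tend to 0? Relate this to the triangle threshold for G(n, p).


Number of potential triangles: C(220, 3) = 1750540.
Each occurs with probability p³ ≈ (0.1372)³ ≈ 2.5826446e-03.
By linearity: E[X] = C(220, 3)·p³ ≈ 1750540 · 2.5826446e-03 ≈ 4521.02273.
Since α = 2/3 < 1, p = c/n^{2/3} ≫ 1/n is above the triangle threshold p ~ 1/n. Asymptotically E[X] ~ (c³/6)·n^{3(1−α)} = (5³/6)·n^{1} → ∞; triangles are abundant w.h.p.

E[X] ≈ 4521.02273; in regime p = Θ(1/n^{2/3}) E[X] diverges (above the triangle threshold p ~ 1/n).


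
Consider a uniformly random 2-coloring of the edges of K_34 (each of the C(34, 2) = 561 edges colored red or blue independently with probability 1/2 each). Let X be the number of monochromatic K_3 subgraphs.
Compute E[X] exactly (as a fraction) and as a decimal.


Let X = Σ_S X_S over the C(34, 3) = 5984 subsets S of size 3, where X_S = 1 if the K_3 on S is monochromatic.
For a fixed S, the K_3 on S has C(3, 2) = 3 edges. P[all 3 edges red] = (1/2)^3, and likewise for blue, so P[monochromatic] = 2·(1/2)^3 = 2^{1 − 3} = 1/4.
Summing: E[X] = C(34, 3) · 2^{1 − 3} = 5984 · 1/4 = 1496.
Numerically: E[X] ≈ 1496.000.

E[X] = C(34,3)·2^(1−C(3,2)) = 1496 ≈ 1496.000.


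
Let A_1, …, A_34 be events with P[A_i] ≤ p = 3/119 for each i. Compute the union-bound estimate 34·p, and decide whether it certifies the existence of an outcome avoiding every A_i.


Union bound: P[∪_{i=1}^{34} A_i] ≤ Σ_i P[A_i] ≤ 34·p = 34·(3/119) = 6/7.
Numerically: 6/7 ≈ 0.85714.
Is 6/7 < 1? YES.
Since P[∪ A_i] ≤ 6/7 < 1, the complement has P[∩ A_i^c] ≥ 1 − 6/7 = 1/7 > 0, so some outcome avoids every A_i.

34·p = 6/7 ≈ 0.85714; existence CERTIFIED by the union bound.


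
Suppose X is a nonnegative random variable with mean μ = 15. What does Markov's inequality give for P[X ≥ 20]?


μ = E[X] = 15, a = 20.
Markov: P[X ≥ 20] ≤ μ/a = (15)/20 = 3/4.
Numerically: ≈ 0.75000.
(Since a = 20 > μ = 15.00000, the bound 3/4 is < 1 and informative.)

P[X ≥ 20] ≤ 3/4 ≈ 0.75000.


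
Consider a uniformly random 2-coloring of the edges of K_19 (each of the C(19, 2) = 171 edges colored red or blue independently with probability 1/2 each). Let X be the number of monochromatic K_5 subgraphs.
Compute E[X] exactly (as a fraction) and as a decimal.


Let X = Σ_S X_S over the C(19, 5) = 11628 subsets S of size 5, where X_S = 1 if the K_5 on S is monochromatic.
For a fixed S, the K_5 on S has C(5, 2) = 10 edges. P[all 10 edges red] = (1/2)^10, and likewise for blue, so P[monochromatic] = 2·(1/2)^10 = 2^{1 − 10} = 1/512.
Summing: E[X] = C(19, 5) · 2^{1 − 10} = 11628 · 1/512 = 2907/128.
Numerically: E[X] ≈ 22.710938.

E[X] = C(19,5)·2^(1−C(5,2)) = 2907/128 ≈ 22.710938.


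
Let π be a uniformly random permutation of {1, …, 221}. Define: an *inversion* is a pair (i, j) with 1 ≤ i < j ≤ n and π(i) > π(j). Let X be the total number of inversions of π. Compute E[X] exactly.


Write X = Σ X_I over the C(221, 2) = 24310 pairs i < j, with X_I the indicator of one inversion.
There are 24310 indicators.
For each fixed pair i < j, the values π(i) and π(j) are two distinct elements of {1, …, 221} in uniformly random order; by symmetry P[π(i) > π(j)] = 1/2.
By linearity: E[X] = 24310 · (1/2) = C(221, 2) · (1/2) = 24310/2 = 12155 ≈ 12155.000000.

E[X] = 12155 = 12155.000000.


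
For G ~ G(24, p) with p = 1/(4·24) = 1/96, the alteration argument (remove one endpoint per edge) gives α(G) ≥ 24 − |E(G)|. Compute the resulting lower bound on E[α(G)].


E[|E(G)|] = C(24, 2)·p = 276 · (1/96) = 23/8.
E[α(G)] ≥ n − E[|E(G)|] = 24 − 23/8 = 169/8.
Numerically: ≈ 21.1250.
(This is only a lower bound; the true E[α(G)] may be larger.)

E[α(G)] ≥ 169/8 ≈ 21.1250.


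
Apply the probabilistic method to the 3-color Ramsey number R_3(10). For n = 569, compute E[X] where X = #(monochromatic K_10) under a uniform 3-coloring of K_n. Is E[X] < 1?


E[X] = C(569, 10) · 3^{1 − 45} = 905357721286137524328 · 3^{−44} = 905357721286137524328/984770902183611232881.
As a reduced fraction: E[X] = 100595302365126391592/109418989131512359209 ≈ 0.919.
Is E[X] < 1? YES.
Since E[X] < 1, there exists a 3-coloring of K_{569} with no monochromatic K_10; hence R_3(10) > 569.

E[X] = 100595302365126391592/109418989131512359209 ≈ 0.919; E[X] < 1, so R_3(10) > 569.


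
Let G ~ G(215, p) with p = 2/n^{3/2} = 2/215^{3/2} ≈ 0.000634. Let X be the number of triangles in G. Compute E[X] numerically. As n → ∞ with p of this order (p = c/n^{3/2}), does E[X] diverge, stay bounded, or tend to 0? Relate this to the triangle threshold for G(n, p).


Number of potential triangles: C(215, 3) = 1633355.
Each occurs with probability p³ ≈ (0.000634)³ ≈ 2.55339e-10.
By linearity: E[X] = C(215, 3)·p³ ≈ 1633355 · 2.55339e-10 ≈ 0.000.
Since α = 3/2 > 1, p = c/n^{3/2} = o(1/n) is below the triangle threshold p ~ 1/n. Asymptotically E[X] ~ (c³/6)·n^{3(1−α)} = (2³/6)·n^{-1.5} → 0, so by Markov's inequality G has no triangles w.h.p.

E[X] ≈ 0.000; in regime p = Θ(1/n^{3/2}) E[X] tends to 0 (below the triangle threshold p ~ 1/n).


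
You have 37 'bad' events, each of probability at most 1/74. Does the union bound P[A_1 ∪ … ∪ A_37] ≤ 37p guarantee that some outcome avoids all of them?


Union bound: P[∪_{i=1}^{37} A_i] ≤ Σ_i P[A_i] ≤ 37·p = 37·(1/74) = 1/2.
Numerically: 1/2 ≈ 0.5000000.
Is 1/2 < 1? YES.
Since P[∪ A_i] ≤ 1/2 < 1, the complement has P[∩ A_i^c] ≥ 1 − 1/2 = 1/2 > 0, so some outcome avoids every A_i.

37·p = 1/2 ≈ 0.5000000; existence CERTIFIED by the union bound.


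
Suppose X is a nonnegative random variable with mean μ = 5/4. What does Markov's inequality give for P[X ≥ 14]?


μ = E[X] = 5/4, a = 14.
Markov: P[X ≥ 14] ≤ μ/a = (5/4)/14 = 5/56.
Numerically: ≈ 0.089286.
(Since a = 14 > μ = 1.250000, the bound 5/56 is < 1 and informative.)

P[X ≥ 14] ≤ 5/56 ≈ 0.089286.


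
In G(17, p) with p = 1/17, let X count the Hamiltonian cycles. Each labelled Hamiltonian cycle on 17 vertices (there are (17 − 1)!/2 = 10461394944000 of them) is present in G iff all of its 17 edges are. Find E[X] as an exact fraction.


K_17 has (17 − 1)!/2 = 10461394944000 labelled Hamiltonian cycles.
For each such Hamiltonian cycle H, let X_H = 1 if all 17 edges of H are present in G. Then P[X_H = 1] = p^{17} = (1/17)^{17} = 1/827240261886336764177.
By linearity: E[X] = Σ_H E[X_H] = 10461394944000 · p^{17} = 10461394944000 · 1/827240261886336764177 = 10461394944000/827240261886336764177.
Numerically: E[X] ≈ 1.26e-08.

E[X] = 10461394944000 · (1/17)^{17} = 10461394944000/827240261886336764177 ≈ 1.26e-08.
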